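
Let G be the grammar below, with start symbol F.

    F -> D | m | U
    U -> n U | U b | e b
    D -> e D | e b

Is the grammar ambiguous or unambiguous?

Witness: e b

Derivation 1: F ⇒ D ⇒ e b
Derivation 2: F ⇒ U ⇒ e b

Two distinct leftmost derivations for the same string.

Ambiguous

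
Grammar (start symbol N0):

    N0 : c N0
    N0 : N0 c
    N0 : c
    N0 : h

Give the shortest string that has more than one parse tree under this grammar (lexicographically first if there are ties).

length 1: no string has ≥2 trees
length 2: c c has 2 parse trees

Two derivations of c c:
  N0 ⇒ c N0 ⇒ c c
  N0 ⇒ N0 c ⇒ c c

c c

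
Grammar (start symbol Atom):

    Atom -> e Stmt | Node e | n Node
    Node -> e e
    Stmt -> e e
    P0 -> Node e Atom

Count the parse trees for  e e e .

2

Parse trees for e e e:
  [Atom e [Stmt e e]]
  [Atom [Node e e] e]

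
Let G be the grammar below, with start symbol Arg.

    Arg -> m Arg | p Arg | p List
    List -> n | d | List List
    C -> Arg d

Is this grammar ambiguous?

Ambiguous

Witness: p d d d

Derivation 1: Arg ⇒ p List ⇒ p List List ⇒ p d List ⇒ p d List List ⇒ p d d List ⇒ p d d d
Derivation 2: Arg ⇒ p List ⇒ p List List ⇒ p List List List ⇒ p d List List ⇒ p d d List ⇒ p d d d

Two distinct leftmost derivations for the same string.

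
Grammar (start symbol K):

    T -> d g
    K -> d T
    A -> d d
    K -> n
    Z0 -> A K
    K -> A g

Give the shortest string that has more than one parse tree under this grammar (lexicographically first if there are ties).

d d g

length 1: no string has ≥2 trees
length 3: d d g has 2 parse trees

Two derivations of d d g:
  K ⇒ d T ⇒ d d g
  K ⇒ A g ⇒ d d g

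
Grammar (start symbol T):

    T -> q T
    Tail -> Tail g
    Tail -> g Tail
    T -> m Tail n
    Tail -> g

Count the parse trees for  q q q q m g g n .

2

Parse trees for q q q q m g g n:
  [T q [T q [T q [T q [T m [Tail [Tail g] g] n]]]]]
  [T q [T q [T q [T q [T m [Tail g [Tail g]] n]]]]]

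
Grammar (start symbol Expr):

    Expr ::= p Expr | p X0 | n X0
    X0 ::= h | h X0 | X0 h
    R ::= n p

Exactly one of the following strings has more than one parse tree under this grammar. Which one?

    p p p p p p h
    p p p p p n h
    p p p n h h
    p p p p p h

p p p n h h

p p p p p p h: 1 tree
p p p p p n h: 1 tree
p p p n h h: 2 trees
p p p p p h: 1 tree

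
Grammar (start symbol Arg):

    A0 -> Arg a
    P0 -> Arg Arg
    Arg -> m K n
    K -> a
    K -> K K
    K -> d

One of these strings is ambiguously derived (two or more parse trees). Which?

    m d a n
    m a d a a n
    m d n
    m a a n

m d a n: 1 tree
m a d a a n: 5 trees
m d n: 1 tree
m a a n: 1 tree

m a d a a n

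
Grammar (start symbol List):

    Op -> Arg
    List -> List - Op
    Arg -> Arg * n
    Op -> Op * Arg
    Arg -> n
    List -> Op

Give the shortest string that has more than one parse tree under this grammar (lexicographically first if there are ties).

length 1: no string has ≥2 trees
length 3: n * n has 2 parse trees

Two derivations of n * n:
  List ⇒ Op ⇒ Arg ⇒ Arg * n ⇒ n * n
  List ⇒ Op ⇒ Op * Arg ⇒ Arg * Arg ⇒ n * Arg ⇒ n * n

n * n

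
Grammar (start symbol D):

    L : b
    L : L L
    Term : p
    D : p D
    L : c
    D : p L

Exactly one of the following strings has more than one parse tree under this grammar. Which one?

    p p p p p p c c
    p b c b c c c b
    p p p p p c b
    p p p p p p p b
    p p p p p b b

p p p p p p c c: 1 tree
p b c b c c c b: 132 trees
p p p p p c b: 1 tree
p p p p p p p b: 1 tree
p p p p p b b: 1 tree

p b c b c c c b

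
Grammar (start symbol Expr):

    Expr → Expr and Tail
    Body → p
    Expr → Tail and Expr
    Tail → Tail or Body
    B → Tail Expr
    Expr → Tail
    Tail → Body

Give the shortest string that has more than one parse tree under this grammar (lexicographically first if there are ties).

length 1: no string has ≥2 trees
length 3: p and p has 2 parse trees

Two derivations of p and p:
  Expr ⇒ Expr and Tail ⇒ Tail and Tail ⇒ Body and Tail ⇒ p and Tail ⇒ p and Body ⇒ p and p
  Expr ⇒ Tail and Expr ⇒ Body and Expr ⇒ p and Expr ⇒ p and Tail ⇒ p and Body ⇒ p and p

p and p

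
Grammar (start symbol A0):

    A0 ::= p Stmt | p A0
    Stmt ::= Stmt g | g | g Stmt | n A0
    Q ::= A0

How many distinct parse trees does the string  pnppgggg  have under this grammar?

Parse trees for pnppgggg (showing first 6 of 15):
  [A0 p [Stmt [Stmt [Stmt [Stmt n [A0 p [A0 p [Stmt g]]]] g] g] g]]
  [A0 p [Stmt [Stmt [Stmt n [A0 p [A0 p [Stmt [Stmt g] g]]]] g] g]]
  [A0 p [Stmt [Stmt [Stmt n [A0 p [A0 p [Stmt g [Stmt g]]]]] g] g]]
  [A0 p [Stmt [Stmt n [A0 p [A0 p [Stmt [Stmt [Stmt g] g] g]]]] g]]
  [A0 p [Stmt [Stmt n [A0 p [A0 p [Stmt [Stmt g [Stmt g]] g]]]] g]]
  [A0 p [Stmt [Stmt n [A0 p [A0 p [Stmt g [Stmt [Stmt g] g]]]]] g]]

15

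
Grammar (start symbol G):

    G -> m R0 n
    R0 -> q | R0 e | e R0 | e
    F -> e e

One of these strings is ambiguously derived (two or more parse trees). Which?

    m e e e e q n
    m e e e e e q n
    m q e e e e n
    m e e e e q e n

m e e e e q e n

m e e e e q n: 1 tree
m e e e e e q n: 1 tree
m q e e e e n: 1 tree
m e e e e q e n: 5 trees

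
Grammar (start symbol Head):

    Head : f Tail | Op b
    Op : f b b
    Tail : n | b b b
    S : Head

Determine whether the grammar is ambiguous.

Ambiguous

Witness: f b b b

Derivation 1: Head ⇒ f Tail ⇒ f b b b
Derivation 2: Head ⇒ Op b ⇒ f b b b

Two distinct leftmost derivations for the same string.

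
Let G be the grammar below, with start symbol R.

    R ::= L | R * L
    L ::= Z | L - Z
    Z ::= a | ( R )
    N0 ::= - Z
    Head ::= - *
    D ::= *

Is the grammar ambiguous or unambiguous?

Unambiguous

Only R, L, Z are reachable from R; ignoring the rest: The grammar is stratified — R handles '*' (left-recursive), L handles '-', Z atoms. Each operator has a fixed associativity and precedence level, so every string has one parse.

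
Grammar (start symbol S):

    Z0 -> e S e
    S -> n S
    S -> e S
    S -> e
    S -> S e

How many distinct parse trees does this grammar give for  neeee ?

15

Parse trees for neeee (showing first 6 of 15):
  [S n [S e [S e [S e [S e]]]]]
  [S n [S e [S e [S [S e] e]]]]
  [S n [S e [S [S e [S e]] e]]]
  [S n [S e [S [S [S e] e] e]]]
  [S n [S [S e [S e [S e]]] e]]
  [S n [S [S e [S [S e] e]] e]]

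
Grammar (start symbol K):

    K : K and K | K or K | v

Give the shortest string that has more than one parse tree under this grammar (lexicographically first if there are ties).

v and v and v

length 1: no string has ≥2 trees
length 3: no string has ≥2 trees
length 5: v and v and v has 2 parse trees

Two derivations of v and v and v:
  K ⇒ K and K ⇒ K and K and K ⇒ v and K and K ⇒ v and v and K ⇒ v and v and v
  K ⇒ K and K ⇒ v and K ⇒ v and K and K ⇒ v and v and K ⇒ v and v and v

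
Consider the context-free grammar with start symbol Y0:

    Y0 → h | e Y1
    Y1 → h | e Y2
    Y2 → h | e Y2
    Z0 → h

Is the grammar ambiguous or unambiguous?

(Z0 is unreachable from Y0, so its rules don't affect L(Y0).) Restricted to the reachable nonterminals, every rule has the form A → t or A → t B, and no two rules for the same A share a first terminal. The grammar encodes a DFA — one run per string.

Unambiguous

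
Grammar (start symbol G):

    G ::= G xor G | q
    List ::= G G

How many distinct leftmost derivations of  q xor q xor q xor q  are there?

Parse trees for q xor q xor q xor q:
  [G [G q] xor [G [G q] xor [G [G q] xor [G q]]]]
  [G [G q] xor [G [G [G q] xor [G q]] xor [G q]]]
  [G [G [G q] xor [G q]] xor [G [G q] xor [G q]]]
  [G [G [G q] xor [G [G q] xor [G q]]] xor [G q]]
  [G [G [G [G q] xor [G q]] xor [G q]] xor [G q]]

5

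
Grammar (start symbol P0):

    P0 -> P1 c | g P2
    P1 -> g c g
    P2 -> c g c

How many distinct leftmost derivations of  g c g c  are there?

2

Parse trees for g c g c:
  [P0 [P1 g c g] c]
  [P0 g [P2 c g c]]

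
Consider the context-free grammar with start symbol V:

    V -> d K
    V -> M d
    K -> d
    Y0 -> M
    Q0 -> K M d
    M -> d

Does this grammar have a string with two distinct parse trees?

Witness: d d

Derivation 1: V ⇒ d K ⇒ d d
Derivation 2: V ⇒ M d ⇒ d d

Two distinct leftmost derivations for the same string.

Ambiguous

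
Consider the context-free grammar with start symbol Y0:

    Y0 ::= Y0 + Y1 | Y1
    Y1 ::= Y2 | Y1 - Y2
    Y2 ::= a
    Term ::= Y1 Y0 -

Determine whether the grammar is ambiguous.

(Term is unreachable from Y0, so its rules don't affect L(Y0).) Y0 → Y0 + Y1 | Y1  ;  Y1 → Y1 - Y2 | Y2  — a left-associative chain with Y2 at the bottom. Each string factors uniquely by precedence.

Unambiguous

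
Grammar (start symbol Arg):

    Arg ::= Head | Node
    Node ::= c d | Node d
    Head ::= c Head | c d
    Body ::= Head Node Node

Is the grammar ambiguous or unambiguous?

Ambiguous

Witness: c d

Derivation 1: Arg ⇒ Head ⇒ c d
Derivation 2: Arg ⇒ Node ⇒ c d

Two distinct leftmost derivations for the same string.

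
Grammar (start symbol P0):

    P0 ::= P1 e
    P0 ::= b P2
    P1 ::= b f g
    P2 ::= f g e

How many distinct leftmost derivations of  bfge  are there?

Parse trees for bfge:
  [P0 [P1 b f g] e]
  [P0 b [P2 f g e]]

2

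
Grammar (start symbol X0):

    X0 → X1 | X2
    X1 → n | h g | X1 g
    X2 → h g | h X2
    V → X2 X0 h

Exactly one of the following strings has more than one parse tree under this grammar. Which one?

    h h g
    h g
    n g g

h g

h h g: 1 tree
h g: 2 trees
n g g: 1 tree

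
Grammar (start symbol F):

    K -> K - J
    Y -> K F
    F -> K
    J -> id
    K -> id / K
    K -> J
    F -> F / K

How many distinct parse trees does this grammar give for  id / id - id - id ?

4

Parse trees for id / id - id - id:
  [F [K [K [K id / [K [J id]]] - [J id]] - [J id]]]
  [F [K [K id / [K [K [J id]] - [J id]]] - [J id]]]
  [F [K id / [K [K [K [J id]] - [J id]] - [J id]]]]
  [F [F [K [J id]]] / [K [K [K [J id]] - [J id]] - [J id]]]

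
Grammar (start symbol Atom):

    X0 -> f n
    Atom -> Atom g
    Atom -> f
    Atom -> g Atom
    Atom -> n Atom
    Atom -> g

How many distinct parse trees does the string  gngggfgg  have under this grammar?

21

Parse trees for gngggfgg (showing first 6 of 21):
  [Atom [Atom [Atom g [Atom n [Atom g [Atom g [Atom g [Atom f]]]]]] g] g]
  [Atom [Atom g [Atom [Atom n [Atom g [Atom g [Atom g [Atom f]]]]] g]] g]
  [Atom [Atom g [Atom n [Atom [Atom g [Atom g [Atom g [Atom f]]]] g]]] g]
  [Atom [Atom g [Atom n [Atom g [Atom [Atom g [Atom g [Atom f]]] g]]]] g]
  [Atom [Atom g [Atom n [Atom g [Atom g [Atom [Atom g [Atom f]] g]]]]] g]
  [Atom [Atom g [Atom n [Atom g [Atom g [Atom g [Atom [Atom f] g]]]]]] g]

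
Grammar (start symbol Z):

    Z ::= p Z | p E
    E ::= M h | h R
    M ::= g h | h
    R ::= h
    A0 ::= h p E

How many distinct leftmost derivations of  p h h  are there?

2

Parse trees for p h h:
  [Z p [E [M h] h]]
  [Z p [E h [R h]]]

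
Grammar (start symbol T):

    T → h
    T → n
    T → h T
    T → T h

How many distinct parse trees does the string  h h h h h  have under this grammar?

Parse trees for h h h h h (showing first 6 of 16):
  [T h [T h [T h [T h [T h]]]]]
  [T h [T h [T h [T [T h] h]]]]
  [T h [T h [T [T h [T h]] h]]]
  [T h [T h [T [T [T h] h] h]]]
  [T h [T [T h [T h [T h]]] h]]
  [T h [T [T h [T [T h] h]] h]]

16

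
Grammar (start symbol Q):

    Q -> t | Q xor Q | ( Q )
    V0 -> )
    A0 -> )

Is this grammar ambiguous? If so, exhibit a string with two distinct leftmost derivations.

Ambiguous

Witness: t xor t xor t

Derivation 1: Q ⇒ Q xor Q ⇒ t xor Q ⇒ t xor Q xor Q ⇒ t xor t xor Q ⇒ t xor t xor t
Derivation 2: Q ⇒ Q xor Q ⇒ Q xor Q xor Q ⇒ t xor Q xor Q ⇒ t xor t xor Q ⇒ t xor t xor t

Two distinct leftmost derivations for the same string.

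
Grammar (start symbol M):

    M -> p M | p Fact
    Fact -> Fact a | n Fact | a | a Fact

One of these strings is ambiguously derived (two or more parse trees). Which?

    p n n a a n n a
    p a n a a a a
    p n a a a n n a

p n n a a n n a: 1 tree
p a n a a a a: 26 trees
p n a a a n n a: 1 tree

p a n a a a a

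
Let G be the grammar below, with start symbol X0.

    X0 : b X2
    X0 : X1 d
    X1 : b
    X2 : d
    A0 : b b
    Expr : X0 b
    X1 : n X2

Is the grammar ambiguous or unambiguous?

Ambiguous

Witness: b d

Derivation 1: X0 ⇒ b X2 ⇒ b d
Derivation 2: X0 ⇒ X1 d ⇒ b d

Two distinct leftmost derivations for the same string.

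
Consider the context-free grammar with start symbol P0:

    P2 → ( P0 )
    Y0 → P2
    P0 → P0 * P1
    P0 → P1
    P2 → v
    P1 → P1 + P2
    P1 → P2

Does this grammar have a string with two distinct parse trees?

Only P0, P1, P2 are reachable from P0; ignoring the rest: The grammar is stratified — P0 handles '*' (left-recursive), P1 handles '+', P2 atoms. Each operator has a fixed associativity and precedence level, so every string has one parse.

Unambiguous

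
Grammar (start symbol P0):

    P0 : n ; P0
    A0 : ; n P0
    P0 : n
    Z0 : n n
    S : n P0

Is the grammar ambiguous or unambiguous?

(Z0, A0, S are unreachable from P0, so their rules don't affect L(P0).) Right-recursive list with a separator: after each atom, whether the separator follows determines the rule. One parse per string.

Unambiguous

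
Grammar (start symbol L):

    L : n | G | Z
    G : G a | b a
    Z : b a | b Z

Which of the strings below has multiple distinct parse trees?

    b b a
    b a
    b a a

b a

b b a: 1 tree
b a: 2 trees
b a a: 1 tree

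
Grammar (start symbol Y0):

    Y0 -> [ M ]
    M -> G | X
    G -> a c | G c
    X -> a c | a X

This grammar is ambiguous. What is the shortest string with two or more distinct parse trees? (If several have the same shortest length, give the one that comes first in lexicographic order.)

length 4: [ a c ] has 2 parse trees

Two derivations of [ a c ]:
  Y0 ⇒ [ M ] ⇒ [ G ] ⇒ [ a c ]
  Y0 ⇒ [ M ] ⇒ [ X ] ⇒ [ a c ]

[ a c ]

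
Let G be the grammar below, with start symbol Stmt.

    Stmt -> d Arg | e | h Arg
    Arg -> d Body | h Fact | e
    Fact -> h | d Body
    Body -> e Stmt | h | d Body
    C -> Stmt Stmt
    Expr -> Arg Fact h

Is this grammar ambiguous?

Unambiguous

(C, Expr are unreachable from Stmt, so their rules don't affect L(Stmt).) Restricted to the reachable nonterminals, every rule has the form A → t or A → t B, and no two rules for the same A share a first terminal. The grammar encodes a DFA — one run per string.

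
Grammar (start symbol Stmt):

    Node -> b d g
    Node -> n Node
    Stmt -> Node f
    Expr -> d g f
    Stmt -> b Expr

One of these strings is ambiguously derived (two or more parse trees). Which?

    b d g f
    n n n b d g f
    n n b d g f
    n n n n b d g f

b d g f: 2 trees
n n n b d g f: 1 tree
n n b d g f: 1 tree
n n n n b d g f: 1 tree

b d g f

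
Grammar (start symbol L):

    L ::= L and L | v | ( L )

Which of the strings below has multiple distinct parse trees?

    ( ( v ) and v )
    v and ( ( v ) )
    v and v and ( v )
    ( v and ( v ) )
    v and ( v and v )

( ( v ) and v ): 1 tree
v and ( ( v ) ): 1 tree
v and v and ( v ): 2 trees
( v and ( v ) ): 1 tree
v and ( v and v ): 1 tree

v and v and ( v )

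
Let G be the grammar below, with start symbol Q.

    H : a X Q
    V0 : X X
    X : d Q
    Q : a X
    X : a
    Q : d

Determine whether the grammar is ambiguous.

Unambiguous

(V0, H are unreachable from Q, so their rules don't affect L(Q).) Restricted to the reachable nonterminals, every rule has the form A → t or A → t B, and no two rules for the same A share a first terminal. The grammar encodes a DFA — one run per string.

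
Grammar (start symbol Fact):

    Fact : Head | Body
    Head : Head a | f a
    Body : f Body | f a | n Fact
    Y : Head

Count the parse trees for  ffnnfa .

2

Parse trees for ffnnfa:
  [Fact [Body f [Body f [Body n [Fact [Body n [Fact [Head f a]]]]]]]]
  [Fact [Body f [Body f [Body n [Fact [Body n [Fact [Body f a]]]]]]]]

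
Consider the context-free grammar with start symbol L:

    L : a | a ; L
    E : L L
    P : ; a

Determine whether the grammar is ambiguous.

(E, P are unreachable from L, so their rules don't affect L(L).) The reachable grammar is A → atom sep A | atom. Each atom is followed by either the separator (recurse) or end-of-string (stop) — no choice point.

Unambiguous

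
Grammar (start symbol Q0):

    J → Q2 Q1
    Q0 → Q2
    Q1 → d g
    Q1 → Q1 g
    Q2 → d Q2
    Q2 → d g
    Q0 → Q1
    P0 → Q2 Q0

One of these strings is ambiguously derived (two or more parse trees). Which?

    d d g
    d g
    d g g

d g

d d g: 1 tree
d g: 2 trees
d g g: 1 tree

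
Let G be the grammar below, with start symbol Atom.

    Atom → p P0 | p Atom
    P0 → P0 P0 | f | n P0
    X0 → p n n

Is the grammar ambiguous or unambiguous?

Ambiguous

Witness: p f f f

Derivation 1: Atom ⇒ p P0 ⇒ p P0 P0 ⇒ p P0 P0 P0 ⇒ p f P0 P0 ⇒ p f f P0 ⇒ p f f f
Derivation 2: Atom ⇒ p P0 ⇒ p P0 P0 ⇒ p f P0 ⇒ p f P0 P0 ⇒ p f f P0 ⇒ p f f f

Two distinct leftmost derivations for the same string.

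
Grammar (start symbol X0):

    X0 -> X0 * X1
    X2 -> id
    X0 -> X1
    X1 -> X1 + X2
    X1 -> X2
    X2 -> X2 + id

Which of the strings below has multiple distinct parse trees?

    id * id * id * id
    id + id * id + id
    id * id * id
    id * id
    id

id + id * id + id

id * id * id * id: 1 tree
id + id * id + id: 4 trees
id * id * id: 1 tree
id * id: 1 tree
id: 1 tree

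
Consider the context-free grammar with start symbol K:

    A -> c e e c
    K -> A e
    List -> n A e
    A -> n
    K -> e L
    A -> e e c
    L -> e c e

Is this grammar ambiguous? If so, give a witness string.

Witness: e e c e

Derivation 1: K ⇒ A e ⇒ e e c e
Derivation 2: K ⇒ e L ⇒ e e c e

Two distinct leftmost derivations for the same string.

Ambiguous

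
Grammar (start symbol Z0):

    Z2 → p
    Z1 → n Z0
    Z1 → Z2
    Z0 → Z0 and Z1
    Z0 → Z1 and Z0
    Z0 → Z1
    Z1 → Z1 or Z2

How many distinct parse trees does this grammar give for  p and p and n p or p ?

8

Parse trees for p and p and n p or p:
  [Z0 [Z0 [Z0 [Z1 [Z2 p]]] and [Z1 [Z2 p]]] and [Z1 n [Z0 [Z1 [Z1 [Z2 p]] or [Z2 p]]]]]
  [Z0 [Z0 [Z0 [Z1 [Z2 p]]] and [Z1 [Z2 p]]] and [Z1 [Z1 n [Z0 [Z1 [Z2 p]]]] or [Z2 p]]]
  [Z0 [Z0 [Z1 [Z2 p]] and [Z0 [Z1 [Z2 p]]]] and [Z1 n [Z0 [Z1 [Z1 [Z2 p]] or [Z2 p]]]]]
  [Z0 [Z0 [Z1 [Z2 p]] and [Z0 [Z1 [Z2 p]]]] and [Z1 [Z1 n [Z0 [Z1 [Z2 p]]]] or [Z2 p]]]
  [Z0 [Z1 [Z2 p]] and [Z0 [Z0 [Z1 [Z2 p]]] and [Z1 n [Z0 [Z1 [Z1 [Z2 p]] or [Z2 p]]]]]]
  [Z0 [Z1 [Z2 p]] and [Z0 [Z0 [Z1 [Z2 p]]] and [Z1 [Z1 n [Z0 [Z1 [Z2 p]]]] or [Z2 p]]]]
  [Z0 [Z1 [Z2 p]] and [Z0 [Z1 [Z2 p]] and [Z0 [Z1 n [Z0 [Z1 [Z1 [Z2 p]] or [Z2 p]]]]]]]
  [Z0 [Z1 [Z2 p]] and [Z0 [Z1 [Z2 p]] and [Z0 [Z1 [Z1 n [Z0 [Z1 [Z2 p]]]] or [Z2 p]]]]]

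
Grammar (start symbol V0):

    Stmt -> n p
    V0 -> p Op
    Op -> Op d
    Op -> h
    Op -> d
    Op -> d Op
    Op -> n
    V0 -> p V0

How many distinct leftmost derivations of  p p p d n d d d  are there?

4

Parse trees for p p p d n d d d:
  [V0 p [V0 p [V0 p [Op [Op [Op [Op d [Op n]] d] d] d]]]]
  [V0 p [V0 p [V0 p [Op [Op [Op d [Op [Op n] d]] d] d]]]]
  [V0 p [V0 p [V0 p [Op [Op d [Op [Op [Op n] d] d]] d]]]]
  [V0 p [V0 p [V0 p [Op d [Op [Op [Op [Op n] d] d] d]]]]]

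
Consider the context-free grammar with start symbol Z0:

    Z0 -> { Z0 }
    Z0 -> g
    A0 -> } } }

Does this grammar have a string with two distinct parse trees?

Unambiguous

(A0 is unreachable from Z0, so its rules don't affect L(Z0).) L(Z0) is { openⁿ atom closeⁿ : n ≥ 0 }. The bracket depth fixes n, and the derivation is forced at every step.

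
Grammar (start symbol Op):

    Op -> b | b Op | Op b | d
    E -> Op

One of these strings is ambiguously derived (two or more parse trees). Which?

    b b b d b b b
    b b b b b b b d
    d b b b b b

b b b d b b b: 20 trees
b b b b b b b d: 1 tree
d b b b b b: 1 tree

b b b d b b b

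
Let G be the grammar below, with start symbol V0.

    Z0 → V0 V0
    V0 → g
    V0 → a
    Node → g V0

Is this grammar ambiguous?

Unambiguous

Only V0 is reachable from V0; ignoring the rest: Restricted to the reachable nonterminals, every rule has the form A → t or A → t B, and no two rules for the same A share a first terminal. The grammar encodes a DFA — one run per string.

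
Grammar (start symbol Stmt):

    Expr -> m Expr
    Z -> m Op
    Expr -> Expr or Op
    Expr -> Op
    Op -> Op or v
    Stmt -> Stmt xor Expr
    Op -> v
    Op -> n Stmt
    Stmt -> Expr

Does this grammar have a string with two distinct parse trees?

Ambiguous

Witness: v or v

Derivation 1: Stmt ⇒ Expr ⇒ Expr or Op ⇒ Op or Op ⇒ v or Op ⇒ v or v
Derivation 2: Stmt ⇒ Expr ⇒ Op ⇒ Op or v ⇒ v or v

Two distinct leftmost derivations for the same string.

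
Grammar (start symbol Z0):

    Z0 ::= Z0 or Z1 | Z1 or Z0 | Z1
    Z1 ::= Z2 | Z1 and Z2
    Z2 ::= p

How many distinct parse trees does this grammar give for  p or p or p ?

4

Parse trees for p or p or p:
  [Z0 [Z0 [Z0 [Z1 [Z2 p]]] or [Z1 [Z2 p]]] or [Z1 [Z2 p]]]
  [Z0 [Z0 [Z1 [Z2 p]] or [Z0 [Z1 [Z2 p]]]] or [Z1 [Z2 p]]]
  [Z0 [Z1 [Z2 p]] or [Z0 [Z0 [Z1 [Z2 p]]] or [Z1 [Z2 p]]]]
  [Z0 [Z1 [Z2 p]] or [Z0 [Z1 [Z2 p]] or [Z0 [Z1 [Z2 p]]]]]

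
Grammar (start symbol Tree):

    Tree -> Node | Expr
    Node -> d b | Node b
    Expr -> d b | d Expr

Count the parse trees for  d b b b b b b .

1

Parse trees for d b b b b b b:
  [Tree [Node [Node [Node [Node [Node [Node d b] b] b] b] b] b]]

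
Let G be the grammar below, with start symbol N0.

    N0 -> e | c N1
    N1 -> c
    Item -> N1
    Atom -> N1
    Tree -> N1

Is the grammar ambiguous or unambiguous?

Unambiguous

(Item, Atom, Tree are unreachable from N0, so their rules don't affect L(N0).) The reachable rules are right-linear with at most one rule per (nonterminal, next-terminal) pair. Each input token forces the next rule, so parsing is deterministic.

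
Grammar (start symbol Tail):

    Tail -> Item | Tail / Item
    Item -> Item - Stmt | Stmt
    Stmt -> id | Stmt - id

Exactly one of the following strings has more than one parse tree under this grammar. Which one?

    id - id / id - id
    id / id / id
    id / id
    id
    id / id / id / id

id - id / id - id: 4 trees
id / id / id: 1 tree
id / id: 1 tree
id: 1 tree
id / id / id / id: 1 tree

id - id / id - id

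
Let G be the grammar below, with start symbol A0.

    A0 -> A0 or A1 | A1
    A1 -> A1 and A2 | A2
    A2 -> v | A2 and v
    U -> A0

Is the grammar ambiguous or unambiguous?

Ambiguous

Witness: v and v

Derivation 1: A0 ⇒ A1 ⇒ A1 and A2 ⇒ A2 and A2 ⇒ v and A2 ⇒ v and v
Derivation 2: A0 ⇒ A1 ⇒ A2 ⇒ A2 and v ⇒ v and v

Two distinct leftmost derivations for the same string.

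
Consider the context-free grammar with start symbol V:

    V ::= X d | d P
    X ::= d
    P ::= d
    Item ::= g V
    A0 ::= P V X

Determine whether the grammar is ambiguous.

Witness: d d

Derivation 1: V ⇒ X d ⇒ d d
Derivation 2: V ⇒ d P ⇒ d d

Two distinct leftmost derivations for the same string.

Ambiguous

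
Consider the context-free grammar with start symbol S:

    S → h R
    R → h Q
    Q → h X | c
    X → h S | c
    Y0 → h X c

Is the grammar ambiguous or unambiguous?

Only S, R, Q, X are reachable from S; ignoring the rest: Restricted to the reachable nonterminals, every rule has the form A → t or A → t B, and no two rules for the same A share a first terminal. The grammar encodes a DFA — one run per string.

Unambiguous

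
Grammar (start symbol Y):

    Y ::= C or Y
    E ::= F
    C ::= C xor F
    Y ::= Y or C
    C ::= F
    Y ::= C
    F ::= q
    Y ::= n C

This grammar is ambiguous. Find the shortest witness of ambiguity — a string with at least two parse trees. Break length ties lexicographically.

length 1: no string has ≥2 trees
length 2: no string has ≥2 trees
length 3: q or q has 2 parse trees

Two derivations of q or q:
  Y ⇒ C or Y ⇒ F or Y ⇒ q or Y ⇒ q or C ⇒ q or F ⇒ q or q
  Y ⇒ Y or C ⇒ C or C ⇒ F or C ⇒ q or C ⇒ q or F ⇒ q or q

q or q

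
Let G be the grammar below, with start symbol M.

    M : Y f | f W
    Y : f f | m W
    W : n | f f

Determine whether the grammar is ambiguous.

Ambiguous

Witness: f f f

Derivation 1: M ⇒ Y f ⇒ f f f
Derivation 2: M ⇒ f W ⇒ f f f

Two distinct leftmost derivations for the same string.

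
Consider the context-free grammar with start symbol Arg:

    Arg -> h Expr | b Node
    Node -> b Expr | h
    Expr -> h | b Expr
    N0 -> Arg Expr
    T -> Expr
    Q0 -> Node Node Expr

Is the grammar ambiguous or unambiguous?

Unambiguous

(N0, T, Q0 are unreachable from Arg, so their rules don't affect L(Arg).) The reachable rules are right-linear with at most one rule per (nonterminal, next-terminal) pair. Each input token forces the next rule, so parsing is deterministic.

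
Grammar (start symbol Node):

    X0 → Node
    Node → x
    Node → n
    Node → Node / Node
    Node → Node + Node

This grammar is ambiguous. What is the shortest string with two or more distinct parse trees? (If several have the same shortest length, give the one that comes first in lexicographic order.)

n + n + n

length 1: no string has ≥2 trees
length 3: no string has ≥2 trees
length 5: n + n + n has 2 parse trees

Two derivations of n + n + n:
  Node ⇒ Node + Node ⇒ n + Node ⇒ n + Node + Node ⇒ n + n + Node ⇒ n + n + n
  Node ⇒ Node + Node ⇒ Node + Node + Node ⇒ n + Node + Node ⇒ n + n + Node ⇒ n + n + n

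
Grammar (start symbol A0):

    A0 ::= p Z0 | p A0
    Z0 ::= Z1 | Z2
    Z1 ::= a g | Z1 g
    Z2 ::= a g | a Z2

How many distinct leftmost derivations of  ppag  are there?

Parse trees for ppag:
  [A0 p [A0 p [Z0 [Z1 a g]]]]
  [A0 p [A0 p [Z0 [Z2 a g]]]]

2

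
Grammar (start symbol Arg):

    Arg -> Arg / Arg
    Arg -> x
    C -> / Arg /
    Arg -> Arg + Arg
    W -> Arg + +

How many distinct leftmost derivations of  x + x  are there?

Parse trees for x + x:
  [Arg [Arg x] + [Arg x]]

1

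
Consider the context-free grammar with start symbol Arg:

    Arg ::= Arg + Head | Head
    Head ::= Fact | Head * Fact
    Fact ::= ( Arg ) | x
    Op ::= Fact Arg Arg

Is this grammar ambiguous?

Unambiguous

(Op is unreachable from Arg, so its rules don't affect L(Arg).) Arg → Arg + Head | Head  ;  Head → Head * Fact | Fact  — a left-associative chain with Fact at the bottom. Each string factors uniquely by precedence.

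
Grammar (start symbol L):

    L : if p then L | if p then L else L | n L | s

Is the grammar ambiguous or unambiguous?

Witness: if p then if p then s else s

Derivation 1: L ⇒ if p then L ⇒ if p then if p then L else L ⇒ if p then if p then s else L ⇒ if p then if p then s else s
Derivation 2: L ⇒ if p then L else L ⇒ if p then if p then L else L ⇒ if p then if p then s else L ⇒ if p then if p then s else s

Two distinct leftmost derivations for the same string.

Ambiguous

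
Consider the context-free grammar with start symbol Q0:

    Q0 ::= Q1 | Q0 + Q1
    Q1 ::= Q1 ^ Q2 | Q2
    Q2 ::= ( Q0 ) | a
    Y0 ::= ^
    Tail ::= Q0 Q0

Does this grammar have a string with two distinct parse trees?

Unambiguous

(Y0, Tail are unreachable from Q0, so their rules don't affect L(Q0).) Q0 → Q0 + Q1 | Q1  ;  Q1 → Q1 ^ Q2 | Q2  — a left-associative chain with Q2 at the bottom. Each string factors uniquely by precedence.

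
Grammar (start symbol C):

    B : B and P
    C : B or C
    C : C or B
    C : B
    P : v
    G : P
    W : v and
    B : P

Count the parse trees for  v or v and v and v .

2

Parse trees for v or v and v and v:
  [C [B [P v]] or [C [B [B [B [P v]] and [P v]] and [P v]]]]
  [C [C [B [P v]]] or [B [B [B [P v]] and [P v]] and [P v]]]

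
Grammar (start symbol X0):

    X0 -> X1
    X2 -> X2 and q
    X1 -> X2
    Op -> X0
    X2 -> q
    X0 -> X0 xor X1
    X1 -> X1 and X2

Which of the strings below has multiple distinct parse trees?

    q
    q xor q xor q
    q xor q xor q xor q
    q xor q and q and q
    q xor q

q xor q and q and q

q: 1 tree
q xor q xor q: 1 tree
q xor q xor q xor q: 1 tree
q xor q and q and q: 4 trees
q xor q: 1 tree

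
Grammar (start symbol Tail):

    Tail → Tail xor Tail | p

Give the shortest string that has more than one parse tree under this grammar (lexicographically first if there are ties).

p xor p xor p

length 1: no string has ≥2 trees
length 3: no string has ≥2 trees
length 5: p xor p xor p has 2 parse trees

Two derivations of p xor p xor p:
  Tail ⇒ Tail xor Tail ⇒ Tail xor Tail xor Tail ⇒ p xor Tail xor Tail ⇒ p xor p xor Tail ⇒ p xor p xor p
  Tail ⇒ Tail xor Tail ⇒ p xor Tail ⇒ p xor Tail xor Tail ⇒ p xor p xor Tail ⇒ p xor p xor p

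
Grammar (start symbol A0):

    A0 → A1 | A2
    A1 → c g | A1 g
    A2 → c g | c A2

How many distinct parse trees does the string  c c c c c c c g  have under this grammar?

1

Parse trees for c c c c c c c g:
  [A0 [A2 c [A2 c [A2 c [A2 c [A2 c [A2 c [A2 c g]]]]]]]]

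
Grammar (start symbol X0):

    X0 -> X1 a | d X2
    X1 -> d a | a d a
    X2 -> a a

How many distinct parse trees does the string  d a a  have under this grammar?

2

Parse trees for d a a:
  [X0 [X1 d a] a]
  [X0 d [X2 a a]]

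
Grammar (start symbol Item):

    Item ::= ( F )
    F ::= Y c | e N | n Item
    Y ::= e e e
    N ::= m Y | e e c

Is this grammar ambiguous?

Witness: ( e e e c )

Derivation 1: Item ⇒ ( F ) ⇒ ( Y c ) ⇒ ( e e e c )
Derivation 2: Item ⇒ ( F ) ⇒ ( e N ) ⇒ ( e e e c )

Two distinct leftmost derivations for the same string.

Ambiguous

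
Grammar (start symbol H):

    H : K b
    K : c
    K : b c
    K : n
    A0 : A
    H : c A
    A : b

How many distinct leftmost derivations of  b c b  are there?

Parse trees for b c b:
  [H [K b c] b]

1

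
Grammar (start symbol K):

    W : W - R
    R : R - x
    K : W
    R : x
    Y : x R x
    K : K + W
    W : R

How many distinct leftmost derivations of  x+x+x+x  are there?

Parse trees for x+x+x+x:
  [K [K [K [K [W [R x]]] + [W [R x]]] + [W [R x]]] + [W [R x]]]

1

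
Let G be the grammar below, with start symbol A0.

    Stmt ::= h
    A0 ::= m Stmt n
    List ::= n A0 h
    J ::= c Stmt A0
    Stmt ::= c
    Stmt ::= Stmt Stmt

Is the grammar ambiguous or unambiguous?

Ambiguous

Witness: m c c c n

Derivation 1: A0 ⇒ m Stmt n ⇒ m Stmt Stmt n ⇒ m c Stmt n ⇒ m c Stmt Stmt n ⇒ m c c Stmt n ⇒ m c c c n
Derivation 2: A0 ⇒ m Stmt n ⇒ m Stmt Stmt n ⇒ m Stmt Stmt Stmt n ⇒ m c Stmt Stmt n ⇒ m c c Stmt n ⇒ m c c c n

Two distinct leftmost derivations for the same string.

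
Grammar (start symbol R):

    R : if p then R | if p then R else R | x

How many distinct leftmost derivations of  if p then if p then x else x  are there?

2

Parse trees for if p then if p then x else x:
  [R if p then [R if p then [R x] else [R x]]]
  [R if p then [R if p then [R x]] else [R x]]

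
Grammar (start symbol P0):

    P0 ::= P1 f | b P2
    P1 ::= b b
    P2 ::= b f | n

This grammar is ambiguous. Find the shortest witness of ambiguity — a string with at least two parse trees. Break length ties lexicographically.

length 2: no string has ≥2 trees
length 3: b b f has 2 parse trees

Two derivations of b b f:
  P0 ⇒ P1 f ⇒ b b f
  P0 ⇒ b P2 ⇒ b b f

b b f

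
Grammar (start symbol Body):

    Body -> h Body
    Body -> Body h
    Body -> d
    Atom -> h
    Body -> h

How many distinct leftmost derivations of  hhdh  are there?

3

Parse trees for hhdh:
  [Body h [Body h [Body [Body d] h]]]
  [Body h [Body [Body h [Body d]] h]]
  [Body [Body h [Body h [Body d]]] h]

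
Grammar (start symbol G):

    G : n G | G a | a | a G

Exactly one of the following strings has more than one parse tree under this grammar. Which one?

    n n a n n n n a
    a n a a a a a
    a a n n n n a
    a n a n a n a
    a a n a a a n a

n n a n n n n a: 1 tree
a n a a a a a: 57 trees
a a n n n n a: 1 tree
a n a n a n a: 1 tree
a a n a a a n a: 1 tree

a n a a a a a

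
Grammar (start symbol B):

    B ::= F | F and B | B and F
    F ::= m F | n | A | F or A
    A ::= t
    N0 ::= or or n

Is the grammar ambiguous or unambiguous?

Witness: n and n

Derivation 1: B ⇒ F and B ⇒ n and B ⇒ n and F ⇒ n and n
Derivation 2: B ⇒ B and F ⇒ F and F ⇒ n and F ⇒ n and n

Two distinct leftmost derivations for the same string.

Ambiguous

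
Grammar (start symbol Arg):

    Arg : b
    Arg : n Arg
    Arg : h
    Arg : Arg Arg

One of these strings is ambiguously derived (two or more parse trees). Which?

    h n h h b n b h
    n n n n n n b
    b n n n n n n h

h n h h b n b h

h n h h b n b h: 118 trees
n n n n n n b: 1 tree
b n n n n n n h: 1 tree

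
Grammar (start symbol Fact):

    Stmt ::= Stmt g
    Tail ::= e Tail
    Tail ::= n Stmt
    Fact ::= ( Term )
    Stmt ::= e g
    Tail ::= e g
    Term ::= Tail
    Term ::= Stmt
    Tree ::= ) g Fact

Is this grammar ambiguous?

Witness: ( e g )

Derivation 1: Fact ⇒ ( Term ) ⇒ ( Tail ) ⇒ ( e g )
Derivation 2: Fact ⇒ ( Term ) ⇒ ( Stmt ) ⇒ ( e g )

Two distinct leftmost derivations for the same string.

Ambiguous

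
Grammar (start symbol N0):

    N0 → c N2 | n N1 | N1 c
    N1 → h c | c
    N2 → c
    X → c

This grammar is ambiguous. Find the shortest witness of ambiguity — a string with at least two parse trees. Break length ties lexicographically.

length 2: c c has 2 parse trees

Two derivations of c c:
  N0 ⇒ c N2 ⇒ c c
  N0 ⇒ N1 c ⇒ c c

c c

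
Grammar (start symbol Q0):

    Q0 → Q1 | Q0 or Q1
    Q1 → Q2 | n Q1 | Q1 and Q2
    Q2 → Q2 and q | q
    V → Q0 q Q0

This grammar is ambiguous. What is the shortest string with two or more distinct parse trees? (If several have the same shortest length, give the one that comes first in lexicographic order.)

length 1: no string has ≥2 trees
length 2: no string has ≥2 trees
length 3: q and q has 2 parse trees

Two derivations of q and q:
  Q0 ⇒ Q1 ⇒ Q2 ⇒ Q2 and q ⇒ q and q
  Q0 ⇒ Q1 ⇒ Q1 and Q2 ⇒ Q2 and Q2 ⇒ q and Q2 ⇒ q and q

q and q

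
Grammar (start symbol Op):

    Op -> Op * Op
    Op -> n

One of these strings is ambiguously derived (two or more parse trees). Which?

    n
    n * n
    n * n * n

n: 1 tree
n * n: 1 tree
n * n * n: 2 trees

n * n * n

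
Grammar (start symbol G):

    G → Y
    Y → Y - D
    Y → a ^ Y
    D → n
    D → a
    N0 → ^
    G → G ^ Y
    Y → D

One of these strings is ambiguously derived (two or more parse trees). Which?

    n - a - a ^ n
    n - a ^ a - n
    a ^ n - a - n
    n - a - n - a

n - a - a ^ n: 1 tree
n - a ^ a - n: 1 tree
a ^ n - a - n: 4 trees
n - a - n - a: 1 tree

a ^ n - a - n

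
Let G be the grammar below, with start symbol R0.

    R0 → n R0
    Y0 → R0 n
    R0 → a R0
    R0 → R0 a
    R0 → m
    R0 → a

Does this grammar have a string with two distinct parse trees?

Witness: a a

Derivation 1: R0 ⇒ a R0 ⇒ a a
Derivation 2: R0 ⇒ R0 a ⇒ a a

Two distinct leftmost derivations for the same string.

Ambiguous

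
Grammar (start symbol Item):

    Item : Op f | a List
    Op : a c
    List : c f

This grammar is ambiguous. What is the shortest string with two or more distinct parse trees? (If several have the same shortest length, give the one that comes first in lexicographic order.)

a c f

length 3: a c f has 2 parse trees

Two derivations of a c f:
  Item ⇒ Op f ⇒ a c f
  Item ⇒ a List ⇒ a c f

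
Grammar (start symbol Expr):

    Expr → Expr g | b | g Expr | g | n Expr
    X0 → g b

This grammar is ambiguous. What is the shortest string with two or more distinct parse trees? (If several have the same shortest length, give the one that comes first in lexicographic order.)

length 1: no string has ≥2 trees
length 2: g g has 2 parse trees

Two derivations of g g:
  Expr ⇒ Expr g ⇒ g g
  Expr ⇒ g Expr ⇒ g g

g g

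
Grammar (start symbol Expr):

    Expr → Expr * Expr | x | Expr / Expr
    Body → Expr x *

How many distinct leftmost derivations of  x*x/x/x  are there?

5

Parse trees for x*x/x/x:
  [Expr [Expr x] * [Expr [Expr x] / [Expr [Expr x] / [Expr x]]]]
  [Expr [Expr x] * [Expr [Expr [Expr x] / [Expr x]] / [Expr x]]]
  [Expr [Expr [Expr x] * [Expr x]] / [Expr [Expr x] / [Expr x]]]
  [Expr [Expr [Expr x] * [Expr [Expr x] / [Expr x]]] / [Expr x]]
  [Expr [Expr [Expr [Expr x] * [Expr x]] / [Expr x]] / [Expr x]]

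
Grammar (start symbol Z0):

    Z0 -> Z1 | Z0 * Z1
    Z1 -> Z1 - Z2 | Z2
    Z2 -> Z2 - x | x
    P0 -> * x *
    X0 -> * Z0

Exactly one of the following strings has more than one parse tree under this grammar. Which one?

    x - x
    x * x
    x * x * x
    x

x - x: 2 trees
x * x: 1 tree
x * x * x: 1 tree
x: 1 tree

x - x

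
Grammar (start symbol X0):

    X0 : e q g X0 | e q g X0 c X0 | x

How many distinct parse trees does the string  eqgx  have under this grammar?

Parse trees for eqgx:
  [X0 e q g [X0 x]]

1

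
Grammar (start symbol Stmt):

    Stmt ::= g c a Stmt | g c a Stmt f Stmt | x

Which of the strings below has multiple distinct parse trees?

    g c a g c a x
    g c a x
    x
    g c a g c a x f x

g c a g c a x: 1 tree
g c a x: 1 tree
x: 1 tree
g c a g c a x f x: 2 trees

g c a g c a x f x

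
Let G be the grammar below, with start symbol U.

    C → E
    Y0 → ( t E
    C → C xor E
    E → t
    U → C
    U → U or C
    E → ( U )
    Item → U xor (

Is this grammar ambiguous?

(Y0, Item are unreachable from U, so their rules don't affect L(U).) The grammar is stratified — U handles 'or' (left-recursive), C handles 'xor', E atoms. Each operator has a fixed associativity and precedence level, so every string has one parse.

Unambiguous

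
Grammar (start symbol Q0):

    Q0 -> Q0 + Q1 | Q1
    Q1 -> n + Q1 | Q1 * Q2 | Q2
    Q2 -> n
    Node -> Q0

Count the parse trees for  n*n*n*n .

Parse trees for n*n*n*n:
  [Q0 [Q1 [Q1 [Q1 [Q1 [Q2 n]] * [Q2 n]] * [Q2 n]] * [Q2 n]]]

1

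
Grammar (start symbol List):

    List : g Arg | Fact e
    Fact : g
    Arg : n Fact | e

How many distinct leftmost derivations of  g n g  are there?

1

Parse trees for g n g:
  [List g [Arg n [Fact g]]]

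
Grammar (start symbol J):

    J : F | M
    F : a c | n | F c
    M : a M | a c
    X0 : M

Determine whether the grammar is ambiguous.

Ambiguous

Witness: a c

Derivation 1: J ⇒ F ⇒ a c
Derivation 2: J ⇒ M ⇒ a c

Two distinct leftmost derivations for the same string.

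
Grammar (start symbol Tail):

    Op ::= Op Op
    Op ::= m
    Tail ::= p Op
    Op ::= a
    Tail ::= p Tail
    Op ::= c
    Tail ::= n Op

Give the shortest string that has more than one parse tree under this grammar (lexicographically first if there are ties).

n a a a

length 2: no string has ≥2 trees
length 3: no string has ≥2 trees
length 4: n a a a has 2 parse trees

Two derivations of n a a a:
  Tail ⇒ n Op ⇒ n Op Op ⇒ n Op Op Op ⇒ n a Op Op ⇒ n a a Op ⇒ n a a a
  Tail ⇒ n Op ⇒ n Op Op ⇒ n a Op ⇒ n a Op Op ⇒ n a a Op ⇒ n a a a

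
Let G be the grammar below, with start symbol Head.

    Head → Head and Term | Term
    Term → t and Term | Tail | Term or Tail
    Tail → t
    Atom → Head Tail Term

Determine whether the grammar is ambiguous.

Witness: t and t

Derivation 1: Head ⇒ Head and Term ⇒ Term and Term ⇒ Tail and Term ⇒ t and Term ⇒ t and Tail ⇒ t and t
Derivation 2: Head ⇒ Term ⇒ t and Term ⇒ t and Tail ⇒ t and t

Two distinct leftmost derivations for the same string.

Ambiguous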